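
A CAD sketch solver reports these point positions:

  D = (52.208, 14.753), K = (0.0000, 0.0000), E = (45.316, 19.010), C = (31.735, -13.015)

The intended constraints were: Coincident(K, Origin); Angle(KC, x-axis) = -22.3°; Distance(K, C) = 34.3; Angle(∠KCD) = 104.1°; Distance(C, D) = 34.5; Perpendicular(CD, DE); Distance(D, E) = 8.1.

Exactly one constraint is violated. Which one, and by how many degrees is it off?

Perpendicular(CD, DE) — off by 4.70°.

K = (0.00, 0.00) ✓; KC at -22.30° ✓; |KC| = 34.30 ✓; ∠KCD = 104.1° ✓; |CD| = 34.50 ✓; ∠(CD, DE) = 94.70° ✗; |DE| = 8.101 ✓.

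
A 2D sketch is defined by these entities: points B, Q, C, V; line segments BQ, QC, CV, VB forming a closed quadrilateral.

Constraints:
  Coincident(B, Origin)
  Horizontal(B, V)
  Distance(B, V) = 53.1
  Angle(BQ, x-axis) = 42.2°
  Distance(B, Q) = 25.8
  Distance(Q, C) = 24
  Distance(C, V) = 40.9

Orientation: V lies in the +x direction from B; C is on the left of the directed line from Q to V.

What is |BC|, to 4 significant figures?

49.63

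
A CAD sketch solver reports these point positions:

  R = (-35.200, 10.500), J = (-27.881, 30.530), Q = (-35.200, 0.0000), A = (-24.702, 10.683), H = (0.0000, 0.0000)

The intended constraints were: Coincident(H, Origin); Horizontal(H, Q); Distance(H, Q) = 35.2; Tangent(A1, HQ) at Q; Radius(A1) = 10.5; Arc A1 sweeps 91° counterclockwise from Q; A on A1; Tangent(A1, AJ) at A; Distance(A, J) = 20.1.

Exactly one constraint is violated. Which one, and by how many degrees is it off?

Tangent(A1, AJ) at A — off by 8.10°.

H = (0.00, 0.00) ✓; H.y = 0.00, Q.y = 0.00 ✓; |HQ| = 35.20 ✓; ∠(RQ, QH) = 90.00° ✓; |RQ| = 10.50 ✓; bearing(R→A) − bearing(R→Q) = 91.00° ✓; |RA| = 10.50 ✓; ∠(RA, AJ) = 81.90° ✗; |AJ| = 20.10 ✓.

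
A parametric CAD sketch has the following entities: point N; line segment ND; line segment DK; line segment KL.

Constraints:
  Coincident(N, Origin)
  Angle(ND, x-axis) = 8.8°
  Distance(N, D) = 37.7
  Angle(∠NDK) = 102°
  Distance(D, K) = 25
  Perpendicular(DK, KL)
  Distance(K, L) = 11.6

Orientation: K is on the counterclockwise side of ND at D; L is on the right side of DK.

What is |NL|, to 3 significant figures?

58.6

N is at the origin; ND runs at 8.8° with length 37.7, so D = 37.7·(cos 8.8°, sin 8.8°) = (37.3, 5.77). ∠NDK = 102.0°, so DK runs at 8.8° + (180° − 102.0°) = 86.8° from the x-axis; with |DK| = 25.0, K = D + 25.0·(cos 86.8°, sin 86.8°) = (38.7, 30.7). DK ⟂ KL; with |KL| = 11.6 on the right of DK, L = K + 11.6·(0.998, -0.0558) = (50.2, 30.1). Then |NL| = |L − N| = 58.6.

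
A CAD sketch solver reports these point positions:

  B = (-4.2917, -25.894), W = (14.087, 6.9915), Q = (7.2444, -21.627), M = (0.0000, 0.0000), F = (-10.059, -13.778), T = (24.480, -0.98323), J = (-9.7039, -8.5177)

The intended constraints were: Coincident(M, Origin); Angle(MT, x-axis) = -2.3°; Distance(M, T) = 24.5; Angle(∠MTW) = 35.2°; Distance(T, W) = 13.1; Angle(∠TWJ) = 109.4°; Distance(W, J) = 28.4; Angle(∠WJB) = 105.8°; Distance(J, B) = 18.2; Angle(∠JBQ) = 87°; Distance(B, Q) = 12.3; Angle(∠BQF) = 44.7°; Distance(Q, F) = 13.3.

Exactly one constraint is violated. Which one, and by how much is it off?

Distance(Q, F) = 13.3 — off by 5.70.

M = (0.00, 0.00) ✓; MT at -2.300° ✓; |MT| = 24.50 ✓; ∠MTW = 35.20° ✓; |TW| = 13.10 ✓; ∠TWJ = 109.4° ✓; |WJ| = 28.40 ✓; ∠WJB = 105.8° ✓; |JB| = 18.20 ✓; ∠JBQ = 87.00° ✓; |BQ| = 12.30 ✓; ∠BQF = 44.70° ✓; |QF| = 19.00 ✗.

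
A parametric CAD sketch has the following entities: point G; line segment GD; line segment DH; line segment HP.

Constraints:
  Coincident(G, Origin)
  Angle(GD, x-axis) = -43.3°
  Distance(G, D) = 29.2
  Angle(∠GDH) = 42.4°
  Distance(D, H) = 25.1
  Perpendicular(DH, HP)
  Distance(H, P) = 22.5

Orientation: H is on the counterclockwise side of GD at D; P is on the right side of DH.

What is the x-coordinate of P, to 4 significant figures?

41.81

∠GDH = 42.4°, so DH runs at -43.3° + (180° − 42.4°) = 94.30° from the x-axis; with |DH| = 25.1, H = D + 25.1·(cos 94.30°, sin 94.30°) = (19.37, 5.003). DH ⟂ HP; with |HP| = 22.5 on the right of DH, P = H + 22.5·(0.9972, 0.07498) = (41.81, 6.690). So P.x = 41.81.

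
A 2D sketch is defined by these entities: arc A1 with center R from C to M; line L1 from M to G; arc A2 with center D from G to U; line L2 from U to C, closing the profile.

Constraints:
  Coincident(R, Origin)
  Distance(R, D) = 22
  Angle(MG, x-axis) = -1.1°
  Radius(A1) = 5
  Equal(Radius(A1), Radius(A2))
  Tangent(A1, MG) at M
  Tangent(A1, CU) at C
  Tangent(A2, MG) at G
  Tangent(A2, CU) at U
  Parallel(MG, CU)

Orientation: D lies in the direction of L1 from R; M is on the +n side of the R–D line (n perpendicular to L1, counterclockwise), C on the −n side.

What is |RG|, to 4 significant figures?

22.56

The slot axis is L1's direction at -1.1°, so u = (cos -1.1°, sin -1.1°) = (0.9998, -0.01920) and n = (−sin -1.1°, cos -1.1°) = (0.01920, 0.9998). R is at the origin and D lies 22.0 along u from R, so D = 22.0·u = (22.00, -0.4223). Tangency of A1 to both parallel lines with radius 5.0 puts M and C at R ± 5.0·n: M = (0.09599, 4.999), C = (-0.09599, -4.999). Equal radii place G and U the same way about D: G = D + 5.0·n = (22.09, 4.577), U = D − 5.0·n = (21.90, -5.421). Then |RG| = |G − R| = 22.56.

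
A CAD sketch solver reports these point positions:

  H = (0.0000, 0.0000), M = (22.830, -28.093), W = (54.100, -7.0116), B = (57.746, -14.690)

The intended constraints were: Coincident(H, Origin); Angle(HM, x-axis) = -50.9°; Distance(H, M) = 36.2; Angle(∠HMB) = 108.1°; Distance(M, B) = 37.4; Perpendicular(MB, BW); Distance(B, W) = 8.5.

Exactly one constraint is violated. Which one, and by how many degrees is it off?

Perpendicular(MB, BW) — off by 4.40°.

H = (0.00, 0.00) ✓; HM at -50.90° ✓; |HM| = 36.20 ✓; ∠HMB = 108.1° ✓; |MB| = 37.40 ✓; ∠(MB, BW) = 94.40° ✗; |BW| = 8.500 ✓.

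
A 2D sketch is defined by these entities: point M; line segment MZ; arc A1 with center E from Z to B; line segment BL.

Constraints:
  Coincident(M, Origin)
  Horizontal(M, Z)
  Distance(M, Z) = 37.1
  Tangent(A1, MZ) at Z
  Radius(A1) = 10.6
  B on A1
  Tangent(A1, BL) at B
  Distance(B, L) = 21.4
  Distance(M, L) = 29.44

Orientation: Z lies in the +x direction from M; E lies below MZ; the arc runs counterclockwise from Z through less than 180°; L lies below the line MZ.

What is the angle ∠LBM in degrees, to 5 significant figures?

70.868°

Checks: |EB| = 10.60 ✓; ∠(EB, BL) = 90.00° ✓; |BL| = 21.40 ✓; |ML| = 29.44 ✓.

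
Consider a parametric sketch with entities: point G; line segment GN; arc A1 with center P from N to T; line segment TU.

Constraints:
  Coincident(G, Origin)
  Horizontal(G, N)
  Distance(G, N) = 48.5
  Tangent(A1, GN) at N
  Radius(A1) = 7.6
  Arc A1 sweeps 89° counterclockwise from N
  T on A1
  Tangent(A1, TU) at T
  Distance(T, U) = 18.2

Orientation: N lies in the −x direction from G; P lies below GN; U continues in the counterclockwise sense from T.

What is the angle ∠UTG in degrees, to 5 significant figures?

98.582°

G is at the origin; G and N share the same y with |GN| = 48.5 and N on the −x side, so N = (-48.500, 0.0000). The tangent condition forces PN to be normal to GN, so P = N + (0, -7.6) = (-48.500, -7.6000). On A1, N sits at bearing 90° from P; an 89° counterclockwise sweep puts T at bearing 179°, so T = P + 7.6·(cos 179°, sin 179°) = (-56.099, -7.4674). Since A1 is tangent to TU there, PT ⟂ TU, so TU runs along (−sin 179°, cos 179°); with |TU| = 18.2, U = (-56.416, -25.665). Then cos ∠UTG = TU·TG / (|TU||TG|), giving 98.582°.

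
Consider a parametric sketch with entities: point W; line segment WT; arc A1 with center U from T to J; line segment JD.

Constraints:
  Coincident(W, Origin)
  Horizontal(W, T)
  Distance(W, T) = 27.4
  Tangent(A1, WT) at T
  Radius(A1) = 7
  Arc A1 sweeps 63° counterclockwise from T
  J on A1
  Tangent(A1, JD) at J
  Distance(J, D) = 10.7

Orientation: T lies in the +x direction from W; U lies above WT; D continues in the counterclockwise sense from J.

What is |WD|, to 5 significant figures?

40.746

W is at the origin; W and T share the same y with |WT| = 27.4 and T on the +x side, so T = (27.400, 0.0000). Since A1 is tangent to WT there, UT ⟂ WT, so U = T + (0, 7) = (27.400, 7.0000). On A1, T sits at bearing -90° from U; a 63° counterclockwise sweep puts J at bearing -27°, so J = U + 7.0·(cos -27°, sin -27°) = (33.637, 3.8221). A1 meets JD tangentially, so UJ is at right angles to JD, so JD runs along (−sin -27°, cos -27°); with |JD| = 10.7, D = (38.495, 13.356). Then |WD| = |D − W| = 40.746.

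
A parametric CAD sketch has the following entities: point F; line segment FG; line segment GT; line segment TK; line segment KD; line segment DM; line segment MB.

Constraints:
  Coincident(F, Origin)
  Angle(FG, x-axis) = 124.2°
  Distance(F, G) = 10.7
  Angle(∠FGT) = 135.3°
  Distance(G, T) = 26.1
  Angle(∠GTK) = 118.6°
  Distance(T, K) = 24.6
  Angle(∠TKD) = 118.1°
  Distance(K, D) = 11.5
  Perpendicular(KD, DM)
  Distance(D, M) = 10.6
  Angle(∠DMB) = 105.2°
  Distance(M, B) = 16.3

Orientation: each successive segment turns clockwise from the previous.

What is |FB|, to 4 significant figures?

35.45

F is at the origin; FG runs at 124.2° with length 10.7, so G = (-6.014, 8.850). ∠FGT = 135.3° gives GT at 79.50° from the x-axis; with |GT| = 26.1, T = (-1.258, 34.51). ∠GTK = 118.6° gives TK at 18.10° from the x-axis; with |TK| = 24.6, K = (22.12, 42.16). ∠TKD = 118.1° gives KD at -43.80° from the x-axis; with |KD| = 11.5, D = (30.42, 34.20). KD is perpendicular to DM, so DM runs at -133.8°; with |DM| = 10.6, M = (23.09, 26.55). ∠DMB = 105.2° gives MB at 151.4° from the x-axis; with |MB| = 16.3, B = (8.777, 34.35). Then |FB| = |B − F| = 35.45.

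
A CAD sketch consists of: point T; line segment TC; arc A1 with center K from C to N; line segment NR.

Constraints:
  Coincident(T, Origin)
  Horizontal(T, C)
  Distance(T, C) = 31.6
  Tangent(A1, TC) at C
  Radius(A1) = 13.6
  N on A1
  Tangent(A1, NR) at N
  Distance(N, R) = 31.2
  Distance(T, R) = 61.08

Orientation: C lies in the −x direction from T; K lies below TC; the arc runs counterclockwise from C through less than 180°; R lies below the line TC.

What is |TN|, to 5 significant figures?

47.759

T is at the origin; T and C share the same y with |TC| = 31.6 and C on the −x side, so C = (-31.600, 0.0000). A1 meets TC tangentially, so KC is at right angles to TC, so K = C + (0, -13.6) = (-31.600, -13.600). Since KN ⟂ NR (tangency), |KR| = √(13.6² + 31.2²) = 34.035 regardless of where N sits on A1. So R lies on both circle(T, 61.08) and circle(K, 34.035); the below-TC intersection is R = (-39.308, -46.751). N is the foot of the tangent from R: N = (-44.974, -16.070).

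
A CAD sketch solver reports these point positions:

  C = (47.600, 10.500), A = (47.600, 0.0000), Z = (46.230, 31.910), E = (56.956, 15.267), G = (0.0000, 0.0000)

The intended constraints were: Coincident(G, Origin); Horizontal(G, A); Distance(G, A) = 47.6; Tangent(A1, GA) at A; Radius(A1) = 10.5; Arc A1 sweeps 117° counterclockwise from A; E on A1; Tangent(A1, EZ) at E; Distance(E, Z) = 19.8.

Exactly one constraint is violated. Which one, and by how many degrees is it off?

Tangent(A1, EZ) at E — off by 5.80°.

G = (0.00, 0.00) ✓; G.y = 0.00, A.y = 0.00 ✓; |GA| = 47.60 ✓; ∠(CA, AG) = 90.00° ✓; |CA| = 10.50 ✓; bearing(C→E) − bearing(C→A) = 117.0° ✓; |CE| = 10.50 ✓; ∠(CE, EZ) = 84.20° ✗; |EZ| = 19.80 ✓.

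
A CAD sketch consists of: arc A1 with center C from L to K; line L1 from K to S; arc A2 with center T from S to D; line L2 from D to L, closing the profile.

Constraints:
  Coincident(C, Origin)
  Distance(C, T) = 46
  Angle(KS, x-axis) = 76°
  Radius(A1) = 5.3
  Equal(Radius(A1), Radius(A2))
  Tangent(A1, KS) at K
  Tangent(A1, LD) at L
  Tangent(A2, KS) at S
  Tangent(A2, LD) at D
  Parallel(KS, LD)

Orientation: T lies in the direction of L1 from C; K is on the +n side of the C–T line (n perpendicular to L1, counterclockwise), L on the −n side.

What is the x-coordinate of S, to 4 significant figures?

5.986

The slot axis is L1's direction at 76.0°, so u = (cos 76.0°, sin 76.0°) = (0.2419, 0.9703) and n = (−sin 76.0°, cos 76.0°) = (-0.9703, 0.2419). C is at the origin and T lies 46.0 along u from C, so T = 46.0·u = (11.13, 44.63). Tangency of A1 to both parallel lines with radius 5.3 puts K and L at C ± 5.3·n: K = (-5.143, 1.282), L = (5.143, -1.282). Equal radii place S and D the same way about T: S = T + 5.3·n = (5.986, 45.92), D = T − 5.3·n = (16.27, 43.35). So S.x = 5.986.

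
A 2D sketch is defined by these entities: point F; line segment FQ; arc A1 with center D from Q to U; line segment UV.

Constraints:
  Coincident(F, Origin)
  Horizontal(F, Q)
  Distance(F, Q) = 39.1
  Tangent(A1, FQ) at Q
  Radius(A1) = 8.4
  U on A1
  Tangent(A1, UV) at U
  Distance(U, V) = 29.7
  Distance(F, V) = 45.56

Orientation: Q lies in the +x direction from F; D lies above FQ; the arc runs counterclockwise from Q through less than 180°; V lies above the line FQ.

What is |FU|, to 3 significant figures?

47.6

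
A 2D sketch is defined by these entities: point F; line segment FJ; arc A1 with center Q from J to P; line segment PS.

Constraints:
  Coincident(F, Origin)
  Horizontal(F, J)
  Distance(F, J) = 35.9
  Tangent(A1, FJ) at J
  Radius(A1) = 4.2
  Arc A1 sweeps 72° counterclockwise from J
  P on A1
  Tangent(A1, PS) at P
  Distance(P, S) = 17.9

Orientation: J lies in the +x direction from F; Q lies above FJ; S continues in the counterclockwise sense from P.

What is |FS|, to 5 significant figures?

49.604

F is at the origin; FJ is horizontal with |FJ| = 35.9 and J on the +x side, so J = (35.900, 0.0000). A1 meets FJ tangentially, so QJ is at right angles to FJ, so Q = J + (0, 4.2) = (35.900, 4.2000). On A1, J sits at bearing -90° from Q; a 72° counterclockwise sweep puts P at bearing -18°, so P = Q + 4.2·(cos -18°, sin -18°) = (39.894, 2.9021). The tangent condition forces QP to be normal to PS, so PS runs along (−sin -18°, cos -18°); with |PS| = 17.9, S = (45.426, 19.926). Then |FS| = |S − F| = 49.604.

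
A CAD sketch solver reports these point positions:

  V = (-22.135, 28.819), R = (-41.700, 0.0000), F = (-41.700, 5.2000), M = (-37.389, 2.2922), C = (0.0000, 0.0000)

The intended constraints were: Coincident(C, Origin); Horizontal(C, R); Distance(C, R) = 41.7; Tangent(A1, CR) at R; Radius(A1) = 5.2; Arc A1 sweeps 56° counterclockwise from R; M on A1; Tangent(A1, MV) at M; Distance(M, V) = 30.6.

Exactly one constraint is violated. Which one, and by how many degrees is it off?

Tangent(A1, MV) at M — off by 4.10°.

C = (0.00, 0.00) ✓; C.y = 0.00, R.y = 0.00 ✓; |CR| = 41.70 ✓; ∠(FR, RC) = 90.00° ✓; |FR| = 5.200 ✓; bearing(F→M) − bearing(F→R) = 56.00° ✓; |FM| = 5.200 ✓; ∠(FM, MV) = 85.90° ✗; |MV| = 30.60 ✓.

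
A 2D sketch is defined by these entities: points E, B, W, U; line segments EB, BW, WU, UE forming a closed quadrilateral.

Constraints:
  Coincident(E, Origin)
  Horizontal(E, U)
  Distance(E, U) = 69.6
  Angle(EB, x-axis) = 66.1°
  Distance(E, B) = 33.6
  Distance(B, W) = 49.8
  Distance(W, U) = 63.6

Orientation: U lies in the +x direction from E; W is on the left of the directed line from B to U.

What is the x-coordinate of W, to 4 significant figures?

52.87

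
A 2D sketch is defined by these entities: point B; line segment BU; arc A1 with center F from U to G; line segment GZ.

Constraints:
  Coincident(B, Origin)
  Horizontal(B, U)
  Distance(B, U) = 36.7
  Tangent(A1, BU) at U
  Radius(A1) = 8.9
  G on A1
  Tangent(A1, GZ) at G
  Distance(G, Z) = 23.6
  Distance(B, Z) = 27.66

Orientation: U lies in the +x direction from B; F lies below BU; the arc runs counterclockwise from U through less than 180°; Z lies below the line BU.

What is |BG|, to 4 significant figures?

29.72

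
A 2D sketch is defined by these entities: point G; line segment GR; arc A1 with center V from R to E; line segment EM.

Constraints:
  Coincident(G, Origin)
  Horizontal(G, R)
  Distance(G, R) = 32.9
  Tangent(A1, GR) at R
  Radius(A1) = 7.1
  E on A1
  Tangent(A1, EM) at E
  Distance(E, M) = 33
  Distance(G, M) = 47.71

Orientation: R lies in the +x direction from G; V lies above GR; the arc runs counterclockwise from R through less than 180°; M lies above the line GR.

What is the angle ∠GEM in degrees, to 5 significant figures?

80.048°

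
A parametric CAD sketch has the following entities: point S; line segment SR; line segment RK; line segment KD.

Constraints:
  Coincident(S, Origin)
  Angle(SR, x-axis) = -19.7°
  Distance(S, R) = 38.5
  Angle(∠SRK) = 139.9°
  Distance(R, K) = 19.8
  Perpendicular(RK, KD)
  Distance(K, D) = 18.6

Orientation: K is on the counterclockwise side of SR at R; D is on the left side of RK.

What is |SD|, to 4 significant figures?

49.64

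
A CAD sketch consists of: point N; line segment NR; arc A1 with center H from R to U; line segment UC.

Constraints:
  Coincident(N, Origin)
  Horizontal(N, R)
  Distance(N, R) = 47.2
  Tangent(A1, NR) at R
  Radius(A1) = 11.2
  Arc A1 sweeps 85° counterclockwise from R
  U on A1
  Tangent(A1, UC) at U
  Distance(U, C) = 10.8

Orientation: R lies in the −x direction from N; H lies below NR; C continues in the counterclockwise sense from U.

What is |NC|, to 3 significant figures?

62.9

On A1, R sits at bearing 90° from H; an 85° counterclockwise sweep puts U at bearing 175°, so U = H + 11.2·(cos 175°, sin 175°) = (-58.4, -10.2). Since A1 is tangent to UC there, HU ⟂ UC, so UC runs along (−sin 175°, cos 175°); with |UC| = 10.8, C = (-59.3, -21.0). Then |NC| = |C − N| = 62.9.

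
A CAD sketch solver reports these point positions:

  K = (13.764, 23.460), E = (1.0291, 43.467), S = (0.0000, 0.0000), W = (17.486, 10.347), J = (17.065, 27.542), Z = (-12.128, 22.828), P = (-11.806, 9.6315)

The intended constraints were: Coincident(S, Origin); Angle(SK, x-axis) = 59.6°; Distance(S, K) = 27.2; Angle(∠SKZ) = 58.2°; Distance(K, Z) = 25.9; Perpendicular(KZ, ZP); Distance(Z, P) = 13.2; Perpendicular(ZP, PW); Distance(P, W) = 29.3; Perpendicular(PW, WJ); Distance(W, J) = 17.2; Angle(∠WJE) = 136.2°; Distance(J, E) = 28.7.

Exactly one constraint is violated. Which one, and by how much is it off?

Distance(J, E) = 28.7 — off by 6.10.

S = (0.00, 0.00) ✓; SK at 59.60° ✓; |SK| = 27.20 ✓; ∠SKZ = 58.20° ✓; |KZ| = 25.90 ✓; ∠(KZ, ZP) = 90.00° ✓; |ZP| = 13.20 ✓; ∠(ZP, PW) = 90.00° ✓; |PW| = 29.30 ✓; ∠(PW, WJ) = 90.00° ✓; |WJ| = 17.20 ✓; ∠WJE = 136.2° ✓; |JE| = 22.60 ✗.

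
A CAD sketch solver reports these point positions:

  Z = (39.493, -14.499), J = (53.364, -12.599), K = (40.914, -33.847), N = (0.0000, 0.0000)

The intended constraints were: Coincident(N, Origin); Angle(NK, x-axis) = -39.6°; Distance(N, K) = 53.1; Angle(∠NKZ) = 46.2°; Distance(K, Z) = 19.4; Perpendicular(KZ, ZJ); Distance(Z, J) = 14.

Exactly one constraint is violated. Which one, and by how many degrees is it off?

Perpendicular(KZ, ZJ) — off by 3.60°.

N = (0.00, 0.00) ✓; NK at -39.60° ✓; |NK| = 53.10 ✓; ∠NKZ = 46.20° ✓; |KZ| = 19.40 ✓; ∠(KZ, ZJ) = 86.40° ✗; |ZJ| = 14.00 ✓.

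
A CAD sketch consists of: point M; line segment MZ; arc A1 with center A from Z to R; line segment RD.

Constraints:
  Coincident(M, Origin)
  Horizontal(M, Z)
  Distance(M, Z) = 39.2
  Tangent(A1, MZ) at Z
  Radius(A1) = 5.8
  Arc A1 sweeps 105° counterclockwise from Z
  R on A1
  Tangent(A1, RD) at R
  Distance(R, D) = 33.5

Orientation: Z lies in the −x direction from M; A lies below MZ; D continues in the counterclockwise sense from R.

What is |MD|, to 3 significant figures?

53.7

M is at the origin; M and Z share the same y with |MZ| = 39.2 and Z on the −x side, so Z = (-39.2, 0.00). A1 meets MZ tangentially, so AZ is at right angles to MZ, so A = Z + (0, -5.8) = (-39.2, -5.80). On A1, Z sits at bearing 90° from A; a 105° counterclockwise sweep puts R at bearing 195°, so R = A + 5.8·(cos 195°, sin 195°) = (-44.8, -7.30). A1 meets RD tangentially, so AR is at right angles to RD, so RD runs along (−sin 195°, cos 195°); with |RD| = 33.5, D = (-36.1, -39.7). Then |MD| = |D − M| = 53.7.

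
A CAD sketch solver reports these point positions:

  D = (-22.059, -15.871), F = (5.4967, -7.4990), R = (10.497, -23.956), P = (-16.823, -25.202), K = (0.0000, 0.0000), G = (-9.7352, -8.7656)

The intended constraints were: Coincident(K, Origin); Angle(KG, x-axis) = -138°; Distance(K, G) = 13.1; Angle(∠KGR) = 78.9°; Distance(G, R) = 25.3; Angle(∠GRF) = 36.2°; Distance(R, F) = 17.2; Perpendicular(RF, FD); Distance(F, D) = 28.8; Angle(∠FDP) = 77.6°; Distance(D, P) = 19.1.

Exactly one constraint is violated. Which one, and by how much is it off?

Distance(D, P) = 19.1 — off by 8.40.

K = (0.00, 0.00) ✓; KG at -138.0° ✓; |KG| = 13.10 ✓; ∠KGR = 78.90° ✓; |GR| = 25.30 ✓; ∠GRF = 36.20° ✓; |RF| = 17.20 ✓; ∠(RF, FD) = 90.00° ✓; |FD| = 28.80 ✓; ∠FDP = 77.60° ✓; |DP| = 10.70 ✗.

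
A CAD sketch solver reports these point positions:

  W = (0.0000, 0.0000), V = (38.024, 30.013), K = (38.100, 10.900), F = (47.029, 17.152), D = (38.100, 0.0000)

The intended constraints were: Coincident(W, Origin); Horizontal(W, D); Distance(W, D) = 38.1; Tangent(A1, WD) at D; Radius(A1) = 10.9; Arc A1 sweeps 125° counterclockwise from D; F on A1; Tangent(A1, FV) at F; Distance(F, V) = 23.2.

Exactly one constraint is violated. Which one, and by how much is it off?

Distance(F, V) = 23.2 — off by 7.50.

W = (0.00, 0.00) ✓; W.y = 0.00, D.y = 0.00 ✓; |WD| = 38.10 ✓; ∠(KD, DW) = 90.00° ✓; |KD| = 10.90 ✓; bearing(K→F) − bearing(K→D) = 125.0° ✓; |KF| = 10.90 ✓; ∠(KF, FV) = 90.00° ✓; |FV| = 15.70 ✗.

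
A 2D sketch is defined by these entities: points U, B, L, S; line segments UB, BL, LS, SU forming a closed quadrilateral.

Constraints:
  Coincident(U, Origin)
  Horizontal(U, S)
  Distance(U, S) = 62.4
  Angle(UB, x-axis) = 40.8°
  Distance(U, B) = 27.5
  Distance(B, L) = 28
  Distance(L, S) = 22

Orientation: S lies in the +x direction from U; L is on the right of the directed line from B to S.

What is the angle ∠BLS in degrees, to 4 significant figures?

129.5°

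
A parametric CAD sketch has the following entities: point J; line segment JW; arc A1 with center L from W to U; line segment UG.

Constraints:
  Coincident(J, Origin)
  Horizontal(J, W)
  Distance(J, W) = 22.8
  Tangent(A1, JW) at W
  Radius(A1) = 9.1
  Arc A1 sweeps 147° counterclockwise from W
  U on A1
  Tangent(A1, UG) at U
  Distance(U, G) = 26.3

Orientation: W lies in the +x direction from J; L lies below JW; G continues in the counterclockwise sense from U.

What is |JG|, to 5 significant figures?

50.562

J is at the origin; J and W share the same y with |JW| = 22.8 and W on the +x side, so W = (22.800, 0.0000). Since A1 is tangent to JW there, LW ⟂ JW, so L = W + (0, -9.1) = (22.800, -9.1000). On A1, W sits at bearing 90° from L; a 147° counterclockwise sweep puts U at bearing 237°, so U = L + 9.1·(cos 237°, sin 237°) = (17.844, -16.732). The tangent condition forces LU to be normal to UG, so UG runs along (−sin 237°, cos 237°); with |UG| = 26.3, G = (39.901, -31.056). Then |JG| = |G − J| = 50.562.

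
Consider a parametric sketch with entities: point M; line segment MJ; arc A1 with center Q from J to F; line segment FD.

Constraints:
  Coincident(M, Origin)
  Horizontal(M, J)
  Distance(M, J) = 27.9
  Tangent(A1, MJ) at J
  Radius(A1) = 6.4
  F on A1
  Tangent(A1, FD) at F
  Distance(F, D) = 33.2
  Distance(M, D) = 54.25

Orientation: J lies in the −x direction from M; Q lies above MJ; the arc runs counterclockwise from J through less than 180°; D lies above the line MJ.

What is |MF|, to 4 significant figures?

24.19

Checks: |MJ| = 27.90 ✓; |QF| = 6.400 ✓; ∠(QF, FD) = 90.00° ✓; |FD| = 33.20 ✓; |MD| = 54.25 ✓.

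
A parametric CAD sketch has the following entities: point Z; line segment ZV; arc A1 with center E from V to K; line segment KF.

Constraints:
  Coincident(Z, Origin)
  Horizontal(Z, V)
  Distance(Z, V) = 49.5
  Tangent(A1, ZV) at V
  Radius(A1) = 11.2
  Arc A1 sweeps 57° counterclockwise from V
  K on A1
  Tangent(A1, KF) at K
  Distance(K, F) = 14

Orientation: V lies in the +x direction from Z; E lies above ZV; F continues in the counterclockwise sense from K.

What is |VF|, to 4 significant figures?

23.94

Z is at the origin; ZV is horizontal with |ZV| = 49.5 and V on the +x side, so V = (49.50, 0.000). Tangency of A1 to ZV means the radius EV is perpendicular to ZV, so E = V + (0, 11.2) = (49.50, 11.20). On A1, V sits at bearing -90° from E; a 57° counterclockwise sweep puts K at bearing -33°, so K = E + 11.2·(cos -33°, sin -33°) = (58.89, 5.100). The tangent condition forces EK to be normal to KF, so KF runs along (−sin -33°, cos -33°); with |KF| = 14.0, F = (66.52, 16.84). Then |VF| = |F − V| = 23.94.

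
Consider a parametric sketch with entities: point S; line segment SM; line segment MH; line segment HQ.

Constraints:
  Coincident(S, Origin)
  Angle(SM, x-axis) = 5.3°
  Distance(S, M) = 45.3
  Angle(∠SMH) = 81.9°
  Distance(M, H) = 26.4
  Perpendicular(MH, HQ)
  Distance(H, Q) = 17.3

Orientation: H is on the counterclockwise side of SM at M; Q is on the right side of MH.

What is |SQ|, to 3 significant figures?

65.3

∠SMH = 81.9°, so MH runs at 5.3° + (180° − 81.9°) = 103° from the x-axis; with |MH| = 26.4, H = M + 26.4·(cos 103°, sin 103°) = (39.0, 29.9). MH is perpendicular to HQ; with |HQ| = 17.3 on the right of MH, Q = H + 17.3·(0.973, 0.232) = (55.8, 33.9). Then |SQ| = |Q − S| = 65.3.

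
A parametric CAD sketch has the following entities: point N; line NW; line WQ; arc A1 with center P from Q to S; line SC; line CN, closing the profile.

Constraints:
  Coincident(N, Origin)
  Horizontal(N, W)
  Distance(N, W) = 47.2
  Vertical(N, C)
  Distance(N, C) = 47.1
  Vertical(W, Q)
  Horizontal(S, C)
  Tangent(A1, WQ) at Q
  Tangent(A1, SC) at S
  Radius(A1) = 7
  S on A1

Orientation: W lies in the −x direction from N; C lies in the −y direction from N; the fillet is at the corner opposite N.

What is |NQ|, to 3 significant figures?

61.9

The virtual corner opposite N is at (-47.2, -47.1). Since A1 is tangent to WQ there, PQ ⟂ WQ and A1 meets SC tangentially, so PS is at right angles to SC, with radius 7.0, so the center P sits 7.0 in from both sides at P = (-40.2, -40.1). That places the tangent points at Q = (-47.2, -40.1) on WQ and S = (-40.2, -47.1) on SC. Then |NQ| = |Q − N| = 61.9.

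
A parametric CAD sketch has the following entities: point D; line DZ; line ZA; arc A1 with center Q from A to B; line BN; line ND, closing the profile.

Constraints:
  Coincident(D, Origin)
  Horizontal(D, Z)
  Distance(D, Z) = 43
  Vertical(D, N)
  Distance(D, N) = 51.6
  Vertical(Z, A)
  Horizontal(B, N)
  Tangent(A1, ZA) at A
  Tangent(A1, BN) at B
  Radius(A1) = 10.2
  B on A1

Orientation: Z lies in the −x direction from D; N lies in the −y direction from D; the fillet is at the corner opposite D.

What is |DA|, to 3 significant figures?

59.7

D is at the origin; D and Z share the same y with |DZ| = 43.0 and Z on the −x side, so Z = (-43.0, 0.00). D and N share the same x with |DN| = 51.6 and N on the −y side, so N = (0.00, -51.6). The virtual corner opposite D is at (-43.0, -51.6). Since A1 is tangent to ZA there, QA ⟂ ZA and the tangent condition forces QB to be normal to BN, with radius 10.2, so the center Q sits 10.2 in from both sides at Q = (-32.8, -41.4). That places the tangent points at A = (-43.0, -41.4) on ZA and B = (-32.8, -51.6) on BN. Then |DA| = |A − D| = 59.7.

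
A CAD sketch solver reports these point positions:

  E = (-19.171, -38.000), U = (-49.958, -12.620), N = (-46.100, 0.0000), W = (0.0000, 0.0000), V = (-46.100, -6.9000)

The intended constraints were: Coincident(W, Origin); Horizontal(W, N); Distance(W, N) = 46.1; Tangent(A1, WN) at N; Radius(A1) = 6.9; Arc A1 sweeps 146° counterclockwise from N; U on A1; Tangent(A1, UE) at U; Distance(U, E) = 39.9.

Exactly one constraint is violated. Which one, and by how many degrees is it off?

Tangent(A1, UE) at U — off by 5.50°.

W = (0.00, 0.00) ✓; W.y = 0.00, N.y = 0.00 ✓; |WN| = 46.10 ✓; ∠(VN, NW) = 90.00° ✓; |VN| = 6.900 ✓; bearing(V→U) − bearing(V→N) = 146.0° ✓; |VU| = 6.899 ✓; ∠(VU, UE) = 95.50° ✗; |UE| = 39.90 ✓.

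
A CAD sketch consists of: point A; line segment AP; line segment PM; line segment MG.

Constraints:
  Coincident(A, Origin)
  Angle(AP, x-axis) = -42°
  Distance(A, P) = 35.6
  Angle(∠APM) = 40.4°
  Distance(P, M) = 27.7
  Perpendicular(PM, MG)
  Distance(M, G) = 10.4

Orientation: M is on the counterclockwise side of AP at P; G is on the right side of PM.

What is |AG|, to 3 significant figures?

33.5

A is at the origin; AP runs at -42.0° with length 35.6, so P = 35.6·(cos -42.0°, sin -42.0°) = (26.5, -23.8). ∠APM = 40.4°, so PM runs at -42.0° + (180° − 40.4°) = 97.6° from the x-axis; with |PM| = 27.7, M = P + 27.7·(cos 97.6°, sin 97.6°) = (22.8, 3.64). The perpendicularity gives MG at right angles to PM; with |MG| = 10.4 on the right of PM, G = M + 10.4·(0.991, 0.132) = (33.1, 5.01). Then |AG| = |G − A| = 33.5.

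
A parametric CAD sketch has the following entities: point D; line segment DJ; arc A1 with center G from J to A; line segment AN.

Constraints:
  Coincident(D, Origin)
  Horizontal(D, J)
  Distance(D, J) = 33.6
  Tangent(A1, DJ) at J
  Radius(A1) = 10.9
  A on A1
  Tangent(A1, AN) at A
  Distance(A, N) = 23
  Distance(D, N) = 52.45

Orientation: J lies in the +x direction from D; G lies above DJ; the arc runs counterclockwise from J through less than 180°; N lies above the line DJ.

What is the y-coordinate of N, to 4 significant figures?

35.93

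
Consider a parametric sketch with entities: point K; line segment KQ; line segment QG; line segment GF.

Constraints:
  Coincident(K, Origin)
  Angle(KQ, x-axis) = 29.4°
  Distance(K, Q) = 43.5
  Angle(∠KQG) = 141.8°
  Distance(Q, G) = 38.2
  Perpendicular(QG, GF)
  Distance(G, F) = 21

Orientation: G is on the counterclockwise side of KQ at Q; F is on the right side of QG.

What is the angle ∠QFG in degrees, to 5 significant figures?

61.201°

∠KQG = 141.8°, so QG runs at 29.4° + (180° − 141.8°) = 67.600° from the x-axis; with |QG| = 38.2, G = Q + 38.2·(cos 67.600°, sin 67.600°) = (52.455, 56.672). QG is perpendicular to GF; with |GF| = 21.0 on the right of QG, F = G + 21.0·(0.92455, -0.38107) = (71.870, 48.669). Then cos ∠QFG = FQ·FG / (|FQ||FG|), giving 61.201°.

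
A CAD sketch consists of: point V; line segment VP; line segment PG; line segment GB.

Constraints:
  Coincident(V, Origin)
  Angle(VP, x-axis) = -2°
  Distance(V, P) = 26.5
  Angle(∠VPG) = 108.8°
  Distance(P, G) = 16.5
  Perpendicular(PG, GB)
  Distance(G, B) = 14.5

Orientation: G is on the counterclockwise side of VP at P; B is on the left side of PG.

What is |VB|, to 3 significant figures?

27.2

∠VPG = 108.8°, so PG runs at -2.0° + (180° − 108.8°) = 69.2° from the x-axis; with |PG| = 16.5, G = P + 16.5·(cos 69.2°, sin 69.2°) = (32.3, 14.5). PG is perpendicular to GB; with |GB| = 14.5 on the left of PG, B = G + 14.5·(-0.935, 0.355) = (18.8, 19.6). Then |VB| = |B − V| = 27.2.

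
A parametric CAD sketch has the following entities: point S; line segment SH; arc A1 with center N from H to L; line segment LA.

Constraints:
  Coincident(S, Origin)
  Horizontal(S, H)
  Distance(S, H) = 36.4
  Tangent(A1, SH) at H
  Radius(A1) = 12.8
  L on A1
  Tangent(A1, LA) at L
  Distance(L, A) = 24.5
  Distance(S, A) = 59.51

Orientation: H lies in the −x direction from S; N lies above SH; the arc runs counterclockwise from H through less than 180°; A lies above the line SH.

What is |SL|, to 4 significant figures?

35.09

Checks: ∠(NH, HS) = 90.00° ✓; |NH| = 12.80 ✓; |NL| = 12.80 ✓; ∠(NL, LA) = 90.00° ✓; |LA| = 24.50 ✓; |SA| = 59.51 ✓.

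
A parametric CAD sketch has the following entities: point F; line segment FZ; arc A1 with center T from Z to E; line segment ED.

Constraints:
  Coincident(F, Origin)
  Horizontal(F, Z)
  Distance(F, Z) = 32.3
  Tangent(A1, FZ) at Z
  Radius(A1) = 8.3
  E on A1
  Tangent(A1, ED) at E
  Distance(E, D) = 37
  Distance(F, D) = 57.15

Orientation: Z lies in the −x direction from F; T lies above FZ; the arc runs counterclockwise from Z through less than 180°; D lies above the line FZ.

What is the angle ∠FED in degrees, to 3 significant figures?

128°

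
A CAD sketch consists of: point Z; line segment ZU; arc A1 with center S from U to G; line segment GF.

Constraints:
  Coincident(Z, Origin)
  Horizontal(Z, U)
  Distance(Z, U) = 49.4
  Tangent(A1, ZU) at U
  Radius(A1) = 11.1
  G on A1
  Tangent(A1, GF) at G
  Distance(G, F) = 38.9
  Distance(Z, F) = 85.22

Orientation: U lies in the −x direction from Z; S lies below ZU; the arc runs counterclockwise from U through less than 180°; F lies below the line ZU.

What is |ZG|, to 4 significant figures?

60.29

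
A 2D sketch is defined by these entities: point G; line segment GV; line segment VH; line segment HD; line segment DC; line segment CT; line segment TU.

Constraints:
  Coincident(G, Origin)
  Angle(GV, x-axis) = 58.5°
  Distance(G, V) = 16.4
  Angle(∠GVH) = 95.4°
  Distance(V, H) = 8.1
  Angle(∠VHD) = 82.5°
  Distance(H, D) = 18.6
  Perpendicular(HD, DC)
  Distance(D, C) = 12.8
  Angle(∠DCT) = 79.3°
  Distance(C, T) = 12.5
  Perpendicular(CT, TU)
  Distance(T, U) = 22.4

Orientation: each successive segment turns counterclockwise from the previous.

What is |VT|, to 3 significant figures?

5.80

G is at the origin; GV runs at 58.5° with length 16.4, so V = (8.57, 14.0). ∠GVH = 95.4° gives VH at 143° from the x-axis; with |VH| = 8.1, H = (2.09, 18.8). ∠VHD = 82.5° gives HD at -119° from the x-axis; with |HD| = 18.6, D = (-7.04, 2.64). HD is perpendicular to DC, so DC runs at -29.4°; with |DC| = 12.8, C = (4.11, -3.64). ∠DCT = 79.3° gives CT at 71.3° from the x-axis; with |CT| = 12.5, T = (8.12, 8.20). Then |VT| = |T − V| = 5.80.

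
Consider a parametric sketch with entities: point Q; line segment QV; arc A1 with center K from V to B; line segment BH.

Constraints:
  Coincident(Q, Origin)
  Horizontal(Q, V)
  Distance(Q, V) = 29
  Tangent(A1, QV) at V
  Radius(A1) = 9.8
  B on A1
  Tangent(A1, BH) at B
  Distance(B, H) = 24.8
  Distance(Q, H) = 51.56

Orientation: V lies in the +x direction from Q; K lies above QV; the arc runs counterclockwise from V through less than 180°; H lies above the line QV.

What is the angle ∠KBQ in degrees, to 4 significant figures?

12.65°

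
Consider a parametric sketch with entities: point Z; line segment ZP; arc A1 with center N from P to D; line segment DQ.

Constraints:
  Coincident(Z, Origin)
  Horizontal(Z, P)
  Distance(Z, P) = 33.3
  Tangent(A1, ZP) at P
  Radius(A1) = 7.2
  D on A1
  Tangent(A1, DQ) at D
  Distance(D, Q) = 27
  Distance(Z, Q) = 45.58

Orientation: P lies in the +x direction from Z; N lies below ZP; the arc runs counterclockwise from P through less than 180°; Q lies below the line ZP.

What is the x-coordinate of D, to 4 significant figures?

26.15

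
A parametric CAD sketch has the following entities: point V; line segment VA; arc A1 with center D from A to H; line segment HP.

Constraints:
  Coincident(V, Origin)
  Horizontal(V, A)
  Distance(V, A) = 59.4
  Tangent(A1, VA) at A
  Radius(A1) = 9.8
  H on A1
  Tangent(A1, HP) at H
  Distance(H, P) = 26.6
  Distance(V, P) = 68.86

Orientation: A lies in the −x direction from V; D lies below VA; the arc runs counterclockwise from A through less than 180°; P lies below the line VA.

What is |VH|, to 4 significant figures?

69.72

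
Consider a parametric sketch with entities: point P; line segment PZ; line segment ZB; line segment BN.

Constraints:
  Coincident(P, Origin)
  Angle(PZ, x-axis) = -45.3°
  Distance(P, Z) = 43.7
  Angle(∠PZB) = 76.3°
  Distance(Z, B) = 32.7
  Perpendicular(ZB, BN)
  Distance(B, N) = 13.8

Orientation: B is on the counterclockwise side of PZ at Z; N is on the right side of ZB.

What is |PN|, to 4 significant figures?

60.53

P is at the origin; PZ runs at -45.3° with length 43.7, so Z = 43.7·(cos -45.3°, sin -45.3°) = (30.74, -31.06). ∠PZB = 76.3°, so ZB runs at -45.3° + (180° − 76.3°) = 58.40° from the x-axis; with |ZB| = 32.7, B = Z + 32.7·(cos 58.40°, sin 58.40°) = (47.87, -3.210). ZB is perpendicular to BN; with |BN| = 13.8 on the right of ZB, N = B + 13.8·(0.8517, -0.5240) = (59.63, -10.44). Then |PN| = |N − P| = 60.53.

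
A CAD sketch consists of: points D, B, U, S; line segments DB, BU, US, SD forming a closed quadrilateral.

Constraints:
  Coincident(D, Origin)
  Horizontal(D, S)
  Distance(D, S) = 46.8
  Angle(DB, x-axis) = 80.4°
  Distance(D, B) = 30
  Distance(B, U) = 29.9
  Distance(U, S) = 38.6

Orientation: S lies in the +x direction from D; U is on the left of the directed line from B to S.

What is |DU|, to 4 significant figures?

49.92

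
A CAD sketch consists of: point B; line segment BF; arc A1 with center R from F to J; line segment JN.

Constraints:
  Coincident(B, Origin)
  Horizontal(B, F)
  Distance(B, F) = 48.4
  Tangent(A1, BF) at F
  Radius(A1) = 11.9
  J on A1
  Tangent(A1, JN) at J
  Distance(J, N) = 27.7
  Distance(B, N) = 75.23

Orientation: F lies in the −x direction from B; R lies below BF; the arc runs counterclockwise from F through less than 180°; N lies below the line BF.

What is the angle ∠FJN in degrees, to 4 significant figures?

140.9°

B is at the origin; B and F share the same y with |BF| = 48.4 and F on the −x side, so F = (-48.40, 0.000). The tangent condition forces RF to be normal to BF, so R = F + (0, -11.9) = (-48.40, -11.90). Since RJ ⟂ JN (tangency), |RN| = √(11.9² + 27.7²) = 30.15 regardless of where J sits on A1. So N lies on both circle(B, 75.23) and circle(R, 30.15); the below-BF intersection is N = (-65.75, -36.55). J is the foot of the tangent from N: J = (-60.04, -9.448).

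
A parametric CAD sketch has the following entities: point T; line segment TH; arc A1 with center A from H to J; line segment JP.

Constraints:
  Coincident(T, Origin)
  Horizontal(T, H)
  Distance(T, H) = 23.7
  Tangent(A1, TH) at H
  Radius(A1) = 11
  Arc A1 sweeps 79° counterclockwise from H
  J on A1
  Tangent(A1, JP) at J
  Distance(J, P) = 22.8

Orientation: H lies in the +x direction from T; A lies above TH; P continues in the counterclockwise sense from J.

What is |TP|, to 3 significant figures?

49.9

T is at the origin; TH is horizontal with |TH| = 23.7 and H on the +x side, so H = (23.7, 0.00). Tangency of A1 to TH means the radius AH is perpendicular to TH, so A = H + (0, 11) = (23.7, 11.0). On A1, H sits at bearing -90° from A; a 79° counterclockwise sweep puts J at bearing -11°, so J = A + 11.0·(cos -11°, sin -11°) = (34.5, 8.90). The tangent condition forces AJ to be normal to JP, so JP runs along (−sin -11°, cos -11°); with |JP| = 22.8, P = (38.8, 31.3). Then |TP| = |P − T| = 49.9.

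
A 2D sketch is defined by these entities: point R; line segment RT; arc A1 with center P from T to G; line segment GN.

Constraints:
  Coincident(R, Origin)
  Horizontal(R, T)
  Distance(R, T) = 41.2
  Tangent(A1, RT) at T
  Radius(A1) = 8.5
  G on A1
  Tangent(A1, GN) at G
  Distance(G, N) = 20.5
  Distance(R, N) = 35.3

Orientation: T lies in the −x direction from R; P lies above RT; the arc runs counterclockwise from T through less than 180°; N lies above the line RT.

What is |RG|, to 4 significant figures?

33.74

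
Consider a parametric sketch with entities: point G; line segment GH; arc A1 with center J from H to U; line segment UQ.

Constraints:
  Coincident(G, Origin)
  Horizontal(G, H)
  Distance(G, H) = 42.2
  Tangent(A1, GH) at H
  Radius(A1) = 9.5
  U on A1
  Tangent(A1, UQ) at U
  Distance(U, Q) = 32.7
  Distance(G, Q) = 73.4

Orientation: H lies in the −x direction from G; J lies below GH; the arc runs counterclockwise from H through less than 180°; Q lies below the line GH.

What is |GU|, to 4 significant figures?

51.17

Checks: |JU| = 9.500 ✓; ∠(JU, UQ) = 90.00° ✓; |UQ| = 32.70 ✓; |GQ| = 73.40 ✓.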